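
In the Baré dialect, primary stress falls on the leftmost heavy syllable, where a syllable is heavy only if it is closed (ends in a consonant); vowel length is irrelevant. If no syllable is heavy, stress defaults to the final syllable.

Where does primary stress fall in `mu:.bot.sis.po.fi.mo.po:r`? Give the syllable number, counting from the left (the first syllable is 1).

2

Weights: 1 mu: L, 2 bot H, 3 sis H, 4 po L, 5 fi L, 6 mo L, 7 po:r H.
Heavy syllables in the domain: 2, 3, 7. The leftmost is syllable 2 (bot).
Primary stress: syllable 2 → mu:.ˈbot.sis.po.fi.mo.po:r.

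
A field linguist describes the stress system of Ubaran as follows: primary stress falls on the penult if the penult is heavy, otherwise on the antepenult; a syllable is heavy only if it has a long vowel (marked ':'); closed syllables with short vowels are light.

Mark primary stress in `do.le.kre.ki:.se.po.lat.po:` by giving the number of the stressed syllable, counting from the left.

Weights: 6 po L, 7 lat L, 8 po: H.
The penult (syllable 7, lat) is light, so stress falls on the antepenult (syllable 6, po).
Primary stress: syllable 6 → do.le.kre.ki:.se.ˈpo.lat.po:.

6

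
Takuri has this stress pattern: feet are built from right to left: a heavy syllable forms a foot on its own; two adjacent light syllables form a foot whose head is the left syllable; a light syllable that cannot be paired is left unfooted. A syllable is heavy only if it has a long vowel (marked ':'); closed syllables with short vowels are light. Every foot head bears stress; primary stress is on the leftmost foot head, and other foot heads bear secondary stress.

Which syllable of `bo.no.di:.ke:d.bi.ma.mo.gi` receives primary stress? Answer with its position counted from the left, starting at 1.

1

Weights: 1 bo L, 2 no L, 3 di: H, 4 ke:d H, 5 bi L, 6 ma L, 7 mo L, 8 gi L.
Parse right to left (heavy = foot alone; LL = one foot; stranded L unfooted): (ˈbo.no) (ˈdi:) (ˈke:d) (ˈbi.ma) (ˈmo.gi).
Foot heads: 1, 3, 4, 5, 7.
Primary stress on the leftmost head = syllable 1.
Primary stress: syllable 1 → ˈbo.no.di:.ke:d.bi.ma.mo.gi.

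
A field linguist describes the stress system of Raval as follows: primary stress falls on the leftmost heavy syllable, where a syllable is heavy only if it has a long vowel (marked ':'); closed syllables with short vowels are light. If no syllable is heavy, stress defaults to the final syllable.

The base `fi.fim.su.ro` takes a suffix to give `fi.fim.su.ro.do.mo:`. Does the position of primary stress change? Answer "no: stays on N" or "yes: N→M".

yes: 4→6

Base `fi.fim.su.ro` (4 syllables):
  Weights: 1 fi L, 2 fim L, 3 su L, 4 ro L.
  No heavy syllable in the domain; default to the final syllable = syllable 4.
  → primary stress on syllable 4.
Suffixed `fi.fim.su.ro.do.mo:` (6 syllables):
  Weights: 1 fi L, 2 fim L, 3 su L, 4 ro L, 5 do L, 6 mo: H.
  Heavy syllables in the domain: 6. The leftmost is syllable 6 (mo:).
  → primary stress on syllable 6.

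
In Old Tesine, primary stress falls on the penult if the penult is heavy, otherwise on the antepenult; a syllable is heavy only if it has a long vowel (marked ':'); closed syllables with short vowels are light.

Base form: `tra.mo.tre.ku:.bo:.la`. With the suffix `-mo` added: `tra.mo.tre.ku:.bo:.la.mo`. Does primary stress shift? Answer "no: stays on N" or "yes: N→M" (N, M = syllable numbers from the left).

Base `tra.mo.tre.ku:.bo:.la` (6 syllables):
  Weights: 4 ku: H, 5 bo: H, 6 la L.
  The penult (syllable 5, bo:) is heavy, so it takes stress.
  → primary stress on syllable 5.
Suffixed `tra.mo.tre.ku:.bo:.la.mo` (7 syllables):
  Weights: 5 bo: H, 6 la L, 7 mo L.
  The penult (syllable 6, la) is light, so stress falls on the antepenult (syllable 5, bo:).
  → primary stress on syllable 5.

no: stays on 5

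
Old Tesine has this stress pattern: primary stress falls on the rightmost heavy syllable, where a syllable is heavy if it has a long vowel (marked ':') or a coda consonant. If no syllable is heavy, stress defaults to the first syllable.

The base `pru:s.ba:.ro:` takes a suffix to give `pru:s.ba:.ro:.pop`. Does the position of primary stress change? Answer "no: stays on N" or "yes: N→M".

yes: 3→4

Base `pru:s.ba:.ro:` (3 syllables):
  Weights: 1 pru:s H, 2 ba: H, 3 ro: H.
  Heavy syllables in the domain: 1, 2, 3. The rightmost is syllable 3 (ro:).
  → primary stress on syllable 3.
Suffixed `pru:s.ba:.ro:.pop` (4 syllables):
  Weights: 1 pru:s H, 2 ba: H, 3 ro: H, 4 pop H.
  Heavy syllables in the domain: 1, 2, 3, 4. The rightmost is syllable 4 (pop).
  → primary stress on syllable 4.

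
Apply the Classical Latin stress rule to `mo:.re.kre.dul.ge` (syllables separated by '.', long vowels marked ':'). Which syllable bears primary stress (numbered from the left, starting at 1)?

4

Classical Latin: stress the penult if heavy (long vowel or closed), else the antepenult.
Weights: 3 kre L, 4 dul H, 5 ge L.
The penult (syllable 4, dul) is heavy, so it takes stress.
Stress on syllable 4: mo:.re.kre.ˈdul.ge.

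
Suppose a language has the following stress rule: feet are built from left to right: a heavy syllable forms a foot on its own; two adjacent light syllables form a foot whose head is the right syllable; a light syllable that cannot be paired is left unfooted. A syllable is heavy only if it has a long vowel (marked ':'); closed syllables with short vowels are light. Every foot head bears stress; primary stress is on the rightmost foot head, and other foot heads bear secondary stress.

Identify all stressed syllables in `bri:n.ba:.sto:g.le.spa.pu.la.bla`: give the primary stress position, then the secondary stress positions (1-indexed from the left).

primary 7, secondary 1, 2, 3, 5

Weights: 1 bri:n H, 2 ba: H, 3 sto:g H, 4 le L, 5 spa L, 6 pu L, 7 la L, 8 bla L.
Parse left to right (heavy = foot alone; LL = one foot; stranded L unfooted): (ˈbri:n) (ˈba:) (ˈsto:g) (le.ˈspa) (pu.ˈla) bla.
Foot heads: 1, 2, 3, 5, 7.
Primary stress on the rightmost head = syllable 7.
Secondary stress on 1, 2, 3, 5: ˌbri:n.ˌba:.ˌsto:g.le.ˌspa.pu.ˈla.bla.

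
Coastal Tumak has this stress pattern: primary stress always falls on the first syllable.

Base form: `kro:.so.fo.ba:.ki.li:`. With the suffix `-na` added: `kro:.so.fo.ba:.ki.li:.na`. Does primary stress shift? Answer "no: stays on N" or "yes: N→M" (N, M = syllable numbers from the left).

no: stays on 1

Base `kro:.so.fo.ba:.ki.li:` (6 syllables):
  The word has 6 syllables; the first syllable is syllable 1 (kro:).
  → primary stress on syllable 1.
Suffixed `kro:.so.fo.ba:.ki.li:.na` (7 syllables):
  The word has 7 syllables; the first syllable is syllable 1 (kro:).
  → primary stress on syllable 1.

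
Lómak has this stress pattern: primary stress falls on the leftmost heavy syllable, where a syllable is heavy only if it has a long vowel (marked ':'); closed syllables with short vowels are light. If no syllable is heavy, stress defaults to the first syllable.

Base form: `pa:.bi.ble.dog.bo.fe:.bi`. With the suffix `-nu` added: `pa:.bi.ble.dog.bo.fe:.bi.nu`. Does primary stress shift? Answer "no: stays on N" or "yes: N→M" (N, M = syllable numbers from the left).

Base `pa:.bi.ble.dog.bo.fe:.bi` (7 syllables):
  Weights: 1 pa: H, 2 bi L, 3 ble L, 4 dog L, 5 bo L, 6 fe: H, 7 bi L.
  Heavy syllables in the domain: 1, 6. The leftmost is syllable 1 (pa:).
  → primary stress on syllable 1.
Suffixed `pa:.bi.ble.dog.bo.fe:.bi.nu` (8 syllables):
  Weights: 1 pa: H, 2 bi L, 3 ble L, 4 dog L, 5 bo L, 6 fe: H, 7 bi L, 8 nu L.
  Heavy syllables in the domain: 1, 6. The leftmost is syllable 1 (pa:).
  → primary stress on syllable 1.

no: stays on 1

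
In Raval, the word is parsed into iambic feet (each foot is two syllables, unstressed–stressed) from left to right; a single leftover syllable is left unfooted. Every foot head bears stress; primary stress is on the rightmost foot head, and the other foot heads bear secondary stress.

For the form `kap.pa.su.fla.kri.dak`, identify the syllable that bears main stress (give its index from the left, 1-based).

Parse left to right into iambic (σˈσ) feet: (kap.ˈpa) (su.ˈfla) (kri.ˈdak).
Foot heads (stressed positions): 2, 4, 6.
End Rule Rightmost: primary stress on the rightmost head = syllable 6.
Primary stress: syllable 6 → kap.pa.su.fla.kri.ˈdak.

6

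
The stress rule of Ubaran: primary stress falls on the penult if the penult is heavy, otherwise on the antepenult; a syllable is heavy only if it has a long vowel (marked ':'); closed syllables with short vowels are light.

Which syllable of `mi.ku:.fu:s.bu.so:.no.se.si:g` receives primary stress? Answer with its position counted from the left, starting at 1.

6

Weights: 6 no L, 7 se L, 8 si:g H.
The penult (syllable 7, se) is light, so stress falls on the antepenult (syllable 6, no).
Primary stress: syllable 6 → mi.ku:.fu:s.bu.so:.ˈno.se.si:g.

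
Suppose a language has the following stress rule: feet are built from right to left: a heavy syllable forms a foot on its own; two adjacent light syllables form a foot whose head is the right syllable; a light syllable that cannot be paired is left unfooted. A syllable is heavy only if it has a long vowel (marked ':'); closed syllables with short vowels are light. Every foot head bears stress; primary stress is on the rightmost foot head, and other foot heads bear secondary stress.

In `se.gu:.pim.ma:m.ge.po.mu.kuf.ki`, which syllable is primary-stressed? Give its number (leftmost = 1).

9

Weights: 1 se L, 2 gu: H, 3 pim L, 4 ma:m H, 5 ge L, 6 po L, 7 mu L, 8 kuf L, 9 ki L.
Parse right to left (heavy = foot alone; LL = one foot; stranded L unfooted): se (ˈgu:) pim (ˈma:m) ge (po.ˈmu) (kuf.ˈki).
Foot heads: 2, 4, 7, 9.
Primary stress on the rightmost head = syllable 9.
Primary stress: syllable 9 → se.gu:.pim.ma:m.ge.po.mu.kuf.ˈki.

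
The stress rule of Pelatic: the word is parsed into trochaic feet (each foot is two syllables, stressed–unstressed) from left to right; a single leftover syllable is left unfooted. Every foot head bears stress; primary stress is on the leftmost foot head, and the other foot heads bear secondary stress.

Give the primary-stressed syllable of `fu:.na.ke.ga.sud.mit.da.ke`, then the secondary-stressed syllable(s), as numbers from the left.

Parse left to right into trochaic (ˈσσ) feet: (ˈfu:.na) (ˈke.ga) (ˈsud.mit) (ˈda.ke).
Foot heads (stressed positions): 1, 3, 5, 7.
End Rule Leftmost: primary stress on the leftmost head = syllable 1.
Secondary stress on 3, 5, 7: ˈfu:.na.ˌke.ga.ˌsud.mit.ˌda.ke.

primary 1, secondary 3, 5, 7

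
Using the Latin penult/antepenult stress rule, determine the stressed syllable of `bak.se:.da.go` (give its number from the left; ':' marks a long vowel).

2

Classical Latin: stress the penult if heavy (long vowel or closed), else the antepenult.
Weights: 2 se: H, 3 da L, 4 go L.
The penult (syllable 3, da) is light, so stress falls on the antepenult (syllable 2, se:).
Stress on syllable 2: bak.ˈse:.da.go.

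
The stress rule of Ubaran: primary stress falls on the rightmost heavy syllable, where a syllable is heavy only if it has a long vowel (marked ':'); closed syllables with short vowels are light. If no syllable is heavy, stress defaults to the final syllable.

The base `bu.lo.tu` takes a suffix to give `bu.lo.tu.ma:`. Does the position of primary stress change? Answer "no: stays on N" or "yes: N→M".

yes: 3→4

Base `bu.lo.tu` (3 syllables):
  Weights: 1 bu L, 2 lo L, 3 tu L.
  No heavy syllable in the domain; default to the final syllable = syllable 3.
  → primary stress on syllable 3.
Suffixed `bu.lo.tu.ma:` (4 syllables):
  Weights: 1 bu L, 2 lo L, 3 tu L, 4 ma: H.
  Heavy syllables in the domain: 4. The rightmost is syllable 4 (ma:).
  → primary stress on syllable 4.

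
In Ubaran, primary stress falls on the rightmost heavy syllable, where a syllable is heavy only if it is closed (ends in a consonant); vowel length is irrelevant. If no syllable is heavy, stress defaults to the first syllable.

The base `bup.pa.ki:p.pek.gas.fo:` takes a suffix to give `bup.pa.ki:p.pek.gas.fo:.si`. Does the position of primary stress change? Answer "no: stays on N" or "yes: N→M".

no: stays on 5

Base `bup.pa.ki:p.pek.gas.fo:` (6 syllables):
  Weights: 1 bup H, 2 pa L, 3 ki:p H, 4 pek H, 5 gas H, 6 fo: L.
  Heavy syllables in the domain: 1, 3, 4, 5. The rightmost is syllable 5 (gas).
  → primary stress on syllable 5.
Suffixed `bup.pa.ki:p.pek.gas.fo:.si` (7 syllables):
  Weights: 1 bup H, 2 pa L, 3 ki:p H, 4 pek H, 5 gas H, 6 fo: L, 7 si L.
  Heavy syllables in the domain: 1, 3, 4, 5. The rightmost is syllable 5 (gas).
  → primary stress on syllable 5.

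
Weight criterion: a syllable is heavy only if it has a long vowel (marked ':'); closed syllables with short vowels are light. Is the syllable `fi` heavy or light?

light

`fi`: short vowel, open (no coda). Short vowel → light.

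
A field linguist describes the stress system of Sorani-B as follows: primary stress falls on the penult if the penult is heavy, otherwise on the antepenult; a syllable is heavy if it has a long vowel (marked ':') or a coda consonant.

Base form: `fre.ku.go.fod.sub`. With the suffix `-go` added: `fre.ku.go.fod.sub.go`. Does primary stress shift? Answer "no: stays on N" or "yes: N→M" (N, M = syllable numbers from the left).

yes: 4→5

Base `fre.ku.go.fod.sub` (5 syllables):
  Weights: 3 go L, 4 fod H, 5 sub H.
  The penult (syllable 4, fod) is heavy, so it takes stress.
  → primary stress on syllable 4.
Suffixed `fre.ku.go.fod.sub.go` (6 syllables):
  Weights: 4 fod H, 5 sub H, 6 go L.
  The penult (syllable 5, sub) is heavy, so it takes stress.
  → primary stress on syllable 5.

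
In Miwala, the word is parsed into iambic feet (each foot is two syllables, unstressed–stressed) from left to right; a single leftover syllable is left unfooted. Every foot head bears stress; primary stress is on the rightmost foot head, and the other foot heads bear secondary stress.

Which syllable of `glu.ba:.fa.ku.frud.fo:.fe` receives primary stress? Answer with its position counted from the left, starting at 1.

Parse left to right into iambic (σˈσ) feet: (glu.ˈba:) (fa.ˈku) (frud.ˈfo:) fe. Syllable 7 is left unfooted.
Foot heads (stressed positions): 2, 4, 6.
End Rule Rightmost: primary stress on the rightmost head = syllable 6.
Primary stress: syllable 6 → glu.ba:.fa.ku.frud.ˈfo:.fe.

6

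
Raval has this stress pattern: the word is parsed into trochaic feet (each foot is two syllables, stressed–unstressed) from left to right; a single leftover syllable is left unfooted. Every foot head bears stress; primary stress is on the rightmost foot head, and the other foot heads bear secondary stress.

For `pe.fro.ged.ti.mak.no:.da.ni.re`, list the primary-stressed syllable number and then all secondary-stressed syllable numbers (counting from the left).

Parse left to right into trochaic (ˈσσ) feet: (ˈpe.fro) (ˈged.ti) (ˈmak.no:) (ˈda.ni) re. Syllable 9 is left unfooted.
Foot heads (stressed positions): 1, 3, 5, 7.
End Rule Rightmost: primary stress on the rightmost head = syllable 7.
Secondary stress on 1, 3, 5: ˌpe.fro.ˌged.ti.ˌmak.no:.ˈda.ni.re.

primary 7, secondary 1, 3, 5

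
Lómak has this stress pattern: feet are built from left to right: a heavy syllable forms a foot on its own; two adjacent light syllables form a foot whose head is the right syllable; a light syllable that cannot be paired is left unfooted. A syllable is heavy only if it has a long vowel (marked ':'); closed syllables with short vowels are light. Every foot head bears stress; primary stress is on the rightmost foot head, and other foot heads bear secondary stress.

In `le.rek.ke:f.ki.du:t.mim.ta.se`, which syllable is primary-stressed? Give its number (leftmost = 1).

7

Weights: 1 le L, 2 rek L, 3 ke:f H, 4 ki L, 5 du:t H, 6 mim L, 7 ta L, 8 se L.
Parse left to right (heavy = foot alone; LL = one foot; stranded L unfooted): (le.ˈrek) (ˈke:f) ki (ˈdu:t) (mim.ˈta) se.
Foot heads: 2, 3, 5, 7.
Primary stress on the rightmost head = syllable 7.
Primary stress: syllable 7 → le.rek.ke:f.ki.du:t.mim.ˈta.se.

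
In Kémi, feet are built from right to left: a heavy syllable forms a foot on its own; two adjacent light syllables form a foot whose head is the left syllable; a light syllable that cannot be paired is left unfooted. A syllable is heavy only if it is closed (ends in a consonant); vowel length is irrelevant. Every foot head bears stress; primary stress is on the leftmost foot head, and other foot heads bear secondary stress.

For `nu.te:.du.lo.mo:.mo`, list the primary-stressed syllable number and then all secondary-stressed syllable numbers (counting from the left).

primary 1, secondary 3, 5

Weights: 1 nu L, 2 te: L, 3 du L, 4 lo L, 5 mo: L, 6 mo L.
Parse right to left (heavy = foot alone; LL = one foot; stranded L unfooted): (ˈnu.te:) (ˈdu.lo) (ˈmo:.mo).
Foot heads: 1, 3, 5.
Primary stress on the leftmost head = syllable 1.
Secondary stress on 3, 5: ˈnu.te:.ˌdu.lo.ˌmo:.mo.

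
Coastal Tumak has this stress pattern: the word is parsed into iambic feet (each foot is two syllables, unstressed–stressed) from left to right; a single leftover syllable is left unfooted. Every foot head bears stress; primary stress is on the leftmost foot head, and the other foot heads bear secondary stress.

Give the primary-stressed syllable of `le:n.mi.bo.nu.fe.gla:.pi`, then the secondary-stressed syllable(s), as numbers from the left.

primary 2, secondary 4, 6

Parse left to right into iambic (σˈσ) feet: (le:n.ˈmi) (bo.ˈnu) (fe.ˈgla:) pi. Syllable 7 is left unfooted.
Foot heads (stressed positions): 2, 4, 6.
End Rule Leftmost: primary stress on the leftmost head = syllable 2.
Secondary stress on 4, 6: le:n.ˈmi.bo.ˌnu.fe.ˌgla:.pi.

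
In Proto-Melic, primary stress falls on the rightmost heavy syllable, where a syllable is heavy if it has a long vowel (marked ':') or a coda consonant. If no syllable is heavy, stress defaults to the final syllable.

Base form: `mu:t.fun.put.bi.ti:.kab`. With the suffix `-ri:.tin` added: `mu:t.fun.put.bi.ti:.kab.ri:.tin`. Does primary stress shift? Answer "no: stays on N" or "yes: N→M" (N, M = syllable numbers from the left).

Base `mu:t.fun.put.bi.ti:.kab` (6 syllables):
  Weights: 1 mu:t H, 2 fun H, 3 put H, 4 bi L, 5 ti: H, 6 kab H.
  Heavy syllables in the domain: 1, 2, 3, 5, 6. The rightmost is syllable 6 (kab).
  → primary stress on syllable 6.
Suffixed `mu:t.fun.put.bi.ti:.kab.ri:.tin` (8 syllables):
  Weights: 1 mu:t H, 2 fun H, 3 put H, 4 bi L, 5 ti: H, 6 kab H, 7 ri: H, 8 tin H.
  Heavy syllables in the domain: 1, 2, 3, 5, 6, 7, 8. The rightmost is syllable 8 (tin).
  → primary stress on syllable 8.

yes: 6→8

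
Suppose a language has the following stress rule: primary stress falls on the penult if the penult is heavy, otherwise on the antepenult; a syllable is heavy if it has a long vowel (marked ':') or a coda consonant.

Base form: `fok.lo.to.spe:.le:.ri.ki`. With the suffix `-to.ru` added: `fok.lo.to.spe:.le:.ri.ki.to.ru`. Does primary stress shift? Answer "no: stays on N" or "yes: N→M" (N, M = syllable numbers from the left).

Base `fok.lo.to.spe:.le:.ri.ki` (7 syllables):
  Weights: 5 le: H, 6 ri L, 7 ki L.
  The penult (syllable 6, ri) is light, so stress falls on the antepenult (syllable 5, le:).
  → primary stress on syllable 5.
Suffixed `fok.lo.to.spe:.le:.ri.ki.to.ru` (9 syllables):
  Weights: 7 ki L, 8 to L, 9 ru L.
  The penult (syllable 8, to) is light, so stress falls on the antepenult (syllable 7, ki).
  → primary stress on syllable 7.

yes: 5→7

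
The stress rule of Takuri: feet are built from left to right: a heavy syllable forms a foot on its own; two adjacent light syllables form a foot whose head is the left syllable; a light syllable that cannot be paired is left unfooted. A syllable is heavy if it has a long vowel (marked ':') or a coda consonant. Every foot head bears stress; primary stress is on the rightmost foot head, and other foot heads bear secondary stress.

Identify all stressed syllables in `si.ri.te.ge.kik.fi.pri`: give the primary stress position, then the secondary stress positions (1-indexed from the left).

Weights: 1 si L, 2 ri L, 3 te L, 4 ge L, 5 kik H, 6 fi L, 7 pri L.
Parse left to right (heavy = foot alone; LL = one foot; stranded L unfooted): (ˈsi.ri) (ˈte.ge) (ˈkik) (ˈfi.pri).
Foot heads: 1, 3, 5, 6.
Primary stress on the rightmost head = syllable 6.
Secondary stress on 1, 3, 5: ˌsi.ri.ˌte.ge.ˌkik.ˈfi.pri.

primary 6, secondary 1, 3, 5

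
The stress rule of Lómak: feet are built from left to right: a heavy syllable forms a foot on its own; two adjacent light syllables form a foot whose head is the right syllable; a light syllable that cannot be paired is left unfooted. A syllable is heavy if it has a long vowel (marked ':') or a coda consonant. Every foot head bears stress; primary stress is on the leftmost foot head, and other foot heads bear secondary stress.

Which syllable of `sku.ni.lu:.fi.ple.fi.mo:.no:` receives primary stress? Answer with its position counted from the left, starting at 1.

2

Weights: 1 sku L, 2 ni L, 3 lu: H, 4 fi L, 5 ple L, 6 fi L, 7 mo: H, 8 no: H.
Parse left to right (heavy = foot alone; LL = one foot; stranded L unfooted): (sku.ˈni) (ˈlu:) (fi.ˈple) fi (ˈmo:) (ˈno:).
Foot heads: 2, 3, 5, 7, 8.
Primary stress on the leftmost head = syllable 2.
Primary stress: syllable 2 → sku.ˈni.lu:.fi.ple.fi.mo:.no:.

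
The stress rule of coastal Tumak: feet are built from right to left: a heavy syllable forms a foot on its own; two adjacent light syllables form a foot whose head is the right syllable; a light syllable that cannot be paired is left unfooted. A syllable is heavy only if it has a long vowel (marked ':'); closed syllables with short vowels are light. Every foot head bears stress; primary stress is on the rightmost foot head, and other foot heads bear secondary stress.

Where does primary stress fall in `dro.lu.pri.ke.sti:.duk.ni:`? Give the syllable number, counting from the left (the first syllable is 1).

7

Weights: 1 dro L, 2 lu L, 3 pri L, 4 ke L, 5 sti: H, 6 duk L, 7 ni: H.
Parse right to left (heavy = foot alone; LL = one foot; stranded L unfooted): (dro.ˈlu) (pri.ˈke) (ˈsti:) duk (ˈni:).
Foot heads: 2, 4, 5, 7.
Primary stress on the rightmost head = syllable 7.
Primary stress: syllable 7 → dro.lu.pri.ke.sti:.duk.ˈni:.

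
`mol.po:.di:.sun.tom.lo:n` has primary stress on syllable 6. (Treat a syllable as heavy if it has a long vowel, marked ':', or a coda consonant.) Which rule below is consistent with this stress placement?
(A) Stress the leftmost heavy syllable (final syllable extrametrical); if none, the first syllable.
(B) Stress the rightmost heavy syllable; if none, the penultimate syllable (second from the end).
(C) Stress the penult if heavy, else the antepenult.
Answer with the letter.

B

Rule A → syllable 1 (observed: 6).
Rule B → syllable 6 ✓.
Rule C → syllable 5 (observed: 6).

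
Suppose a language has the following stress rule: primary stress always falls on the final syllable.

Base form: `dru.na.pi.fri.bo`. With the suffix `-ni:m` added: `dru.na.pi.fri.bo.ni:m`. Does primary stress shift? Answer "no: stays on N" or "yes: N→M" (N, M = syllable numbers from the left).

yes: 5→6

Base `dru.na.pi.fri.bo` (5 syllables):
  The word has 5 syllables; the final syllable is syllable 5 (bo).
  → primary stress on syllable 5.
Suffixed `dru.na.pi.fri.bo.ni:m` (6 syllables):
  The word has 6 syllables; the final syllable is syllable 6 (ni:m).
  → primary stress on syllable 6.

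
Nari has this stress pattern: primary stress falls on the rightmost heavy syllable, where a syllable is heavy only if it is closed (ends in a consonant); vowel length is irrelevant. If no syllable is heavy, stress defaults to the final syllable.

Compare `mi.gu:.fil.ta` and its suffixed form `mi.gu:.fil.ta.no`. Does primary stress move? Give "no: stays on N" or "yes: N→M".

Base `mi.gu:.fil.ta` (4 syllables):
  Weights: 1 mi L, 2 gu: L, 3 fil H, 4 ta L.
  Heavy syllables in the domain: 3. The rightmost is syllable 3 (fil).
  → primary stress on syllable 3.
Suffixed `mi.gu:.fil.ta.no` (5 syllables):
  Weights: 1 mi L, 2 gu: L, 3 fil H, 4 ta L, 5 no L.
  Heavy syllables in the domain: 3. The rightmost is syllable 3 (fil).
  → primary stress on syllable 3.

no: stays on 3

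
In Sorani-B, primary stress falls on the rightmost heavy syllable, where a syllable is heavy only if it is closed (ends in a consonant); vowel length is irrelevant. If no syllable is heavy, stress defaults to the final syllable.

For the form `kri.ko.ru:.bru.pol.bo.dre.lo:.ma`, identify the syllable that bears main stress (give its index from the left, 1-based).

5

Weights: 1 kri L, 2 ko L, 3 ru: L, 4 bru L, 5 pol H, 6 bo L, 7 dre L, 8 lo: L, 9 ma L.
Heavy syllables in the domain: 5. The rightmost is syllable 5 (pol).
Primary stress: syllable 5 → kri.ko.ru:.bru.ˈpol.bo.dre.lo:.ma.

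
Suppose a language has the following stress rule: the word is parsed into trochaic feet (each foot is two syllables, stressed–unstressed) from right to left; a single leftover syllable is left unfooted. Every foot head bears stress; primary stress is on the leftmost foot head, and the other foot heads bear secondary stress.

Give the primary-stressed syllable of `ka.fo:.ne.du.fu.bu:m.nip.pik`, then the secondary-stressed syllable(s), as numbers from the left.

primary 1, secondary 3, 5, 7

Parse right to left into trochaic (ˈσσ) feet: (ˈka.fo:) (ˈne.du) (ˈfu.bu:m) (ˈnip.pik).
Foot heads (stressed positions): 1, 3, 5, 7.
End Rule Leftmost: primary stress on the leftmost head = syllable 1.
Secondary stress on 3, 5, 7: ˈka.fo:.ˌne.du.ˌfu.bu:m.ˌnip.pik.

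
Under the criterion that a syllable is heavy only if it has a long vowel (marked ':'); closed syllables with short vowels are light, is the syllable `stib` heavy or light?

light

`stib`: short vowel, closed (coda /b/). Short vowel → light.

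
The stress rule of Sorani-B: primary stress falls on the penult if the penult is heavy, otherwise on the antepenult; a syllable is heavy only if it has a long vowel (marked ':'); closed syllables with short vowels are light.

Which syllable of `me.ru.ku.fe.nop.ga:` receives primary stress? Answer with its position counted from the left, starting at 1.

Weights: 4 fe L, 5 nop L, 6 ga: H.
The penult (syllable 5, nop) is light, so stress falls on the antepenult (syllable 4, fe).
Primary stress: syllable 4 → me.ru.ku.ˈfe.nop.ga:.

4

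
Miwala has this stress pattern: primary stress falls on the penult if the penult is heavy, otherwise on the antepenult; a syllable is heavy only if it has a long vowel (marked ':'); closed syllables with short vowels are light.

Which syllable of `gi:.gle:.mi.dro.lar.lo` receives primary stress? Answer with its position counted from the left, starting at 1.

Weights: 4 dro L, 5 lar L, 6 lo L.
The penult (syllable 5, lar) is light, so stress falls on the antepenult (syllable 4, dro).
Primary stress: syllable 4 → gi:.gle:.mi.ˈdro.lar.lo.

4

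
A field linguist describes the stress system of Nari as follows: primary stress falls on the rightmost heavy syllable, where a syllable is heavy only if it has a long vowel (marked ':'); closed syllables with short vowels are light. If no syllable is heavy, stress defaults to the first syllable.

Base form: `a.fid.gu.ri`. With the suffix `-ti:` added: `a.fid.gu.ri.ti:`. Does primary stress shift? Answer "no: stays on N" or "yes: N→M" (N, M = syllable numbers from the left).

yes: 1→5

Base `a.fid.gu.ri` (4 syllables):
  Weights: 1 a L, 2 fid L, 3 gu L, 4 ri L.
  No heavy syllable in the domain; default to the first syllable = syllable 1.
  → primary stress on syllable 1.
Suffixed `a.fid.gu.ri.ti:` (5 syllables):
  Weights: 1 a L, 2 fid L, 3 gu L, 4 ri L, 5 ti: H.
  Heavy syllables in the domain: 5. The rightmost is syllable 5 (ti:).
  → primary stress on syllable 5.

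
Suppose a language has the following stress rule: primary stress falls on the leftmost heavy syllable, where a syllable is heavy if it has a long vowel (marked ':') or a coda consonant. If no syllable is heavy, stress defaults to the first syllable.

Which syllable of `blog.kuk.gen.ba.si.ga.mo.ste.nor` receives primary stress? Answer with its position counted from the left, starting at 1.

Weights: 1 blog H, 2 kuk H, 3 gen H, 4 ba L, 5 si L, 6 ga L, 7 mo L, 8 ste L, 9 nor H.
Heavy syllables in the domain: 1, 2, 3, 9. The leftmost is syllable 1 (blog).
Primary stress: syllable 1 → ˈblog.kuk.gen.ba.si.ga.mo.ste.nor.

1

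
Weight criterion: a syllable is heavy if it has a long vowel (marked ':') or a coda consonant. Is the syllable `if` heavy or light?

heavy

`if`: short vowel, closed (coda /f/). Closed → heavy.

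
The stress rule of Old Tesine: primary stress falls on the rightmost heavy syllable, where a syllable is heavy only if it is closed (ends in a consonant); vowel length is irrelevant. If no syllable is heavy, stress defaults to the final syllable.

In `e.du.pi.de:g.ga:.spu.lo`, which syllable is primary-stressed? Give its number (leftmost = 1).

Weights: 1 e L, 2 du L, 3 pi L, 4 de:g H, 5 ga: L, 6 spu L, 7 lo L.
Heavy syllables in the domain: 4. The rightmost is syllable 4 (de:g).
Primary stress: syllable 4 → e.du.pi.ˈde:g.ga:.spu.lo.

4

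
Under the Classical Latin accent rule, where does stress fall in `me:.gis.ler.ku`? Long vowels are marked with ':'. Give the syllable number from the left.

3

Classical Latin: stress the penult if heavy (long vowel or closed), else the antepenult.
Weights: 2 gis H, 3 ler H, 4 ku L.
The penult (syllable 3, ler) is heavy, so it takes stress.
Stress on syllable 3: me:.gis.ˈler.ku.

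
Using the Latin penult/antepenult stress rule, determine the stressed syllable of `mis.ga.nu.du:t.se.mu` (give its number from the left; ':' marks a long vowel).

4

Classical Latin: stress the penult if heavy (long vowel or closed), else the antepenult.
Weights: 4 du:t H, 5 se L, 6 mu L.
The penult (syllable 5, se) is light, so stress falls on the antepenult (syllable 4, du:t).
Stress on syllable 4: mis.ga.nu.ˈdu:t.se.mu.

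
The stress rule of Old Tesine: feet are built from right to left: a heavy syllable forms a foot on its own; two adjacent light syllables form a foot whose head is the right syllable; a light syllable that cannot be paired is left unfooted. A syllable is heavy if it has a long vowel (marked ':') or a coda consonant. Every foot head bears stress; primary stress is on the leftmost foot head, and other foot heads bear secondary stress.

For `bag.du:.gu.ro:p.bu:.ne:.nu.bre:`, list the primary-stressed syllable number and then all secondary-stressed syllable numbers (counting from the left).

primary 1, secondary 2, 4, 5, 6, 8

Weights: 1 bag H, 2 du: H, 3 gu L, 4 ro:p H, 5 bu: H, 6 ne: H, 7 nu L, 8 bre: H.
Parse right to left (heavy = foot alone; LL = one foot; stranded L unfooted): (ˈbag) (ˈdu:) gu (ˈro:p) (ˈbu:) (ˈne:) nu (ˈbre:).
Foot heads: 1, 2, 4, 5, 6, 8.
Primary stress on the leftmost head = syllable 1.
Secondary stress on 2, 4, 5, 6, 8: ˈbag.ˌdu:.gu.ˌro:p.ˌbu:.ˌne:.nu.ˌbre:.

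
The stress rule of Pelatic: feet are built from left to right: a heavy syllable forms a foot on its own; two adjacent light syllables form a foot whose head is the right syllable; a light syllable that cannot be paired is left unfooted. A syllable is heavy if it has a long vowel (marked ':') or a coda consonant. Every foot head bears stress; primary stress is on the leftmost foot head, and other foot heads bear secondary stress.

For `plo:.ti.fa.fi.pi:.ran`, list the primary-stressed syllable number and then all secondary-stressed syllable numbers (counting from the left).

Weights: 1 plo: H, 2 ti L, 3 fa L, 4 fi L, 5 pi: H, 6 ran H.
Parse left to right (heavy = foot alone; LL = one foot; stranded L unfooted): (ˈplo:) (ti.ˈfa) fi (ˈpi:) (ˈran).
Foot heads: 1, 3, 5, 6.
Primary stress on the leftmost head = syllable 1.
Secondary stress on 3, 5, 6: ˈplo:.ti.ˌfa.fi.ˌpi:.ˌran.

primary 1, secondary 3, 5, 6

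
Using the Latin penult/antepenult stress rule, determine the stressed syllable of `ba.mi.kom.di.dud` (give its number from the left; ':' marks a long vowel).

Classical Latin: stress the penult if heavy (long vowel or closed), else the antepenult.
Weights: 3 kom H, 4 di L, 5 dud H.
The penult (syllable 4, di) is light, so stress falls on the antepenult (syllable 3, kom).
Stress on syllable 3: ba.mi.ˈkom.di.dud.

3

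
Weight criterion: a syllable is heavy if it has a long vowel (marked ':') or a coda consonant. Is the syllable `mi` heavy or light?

light

`mi`: short vowel, open (no coda). Short vowel, open → light.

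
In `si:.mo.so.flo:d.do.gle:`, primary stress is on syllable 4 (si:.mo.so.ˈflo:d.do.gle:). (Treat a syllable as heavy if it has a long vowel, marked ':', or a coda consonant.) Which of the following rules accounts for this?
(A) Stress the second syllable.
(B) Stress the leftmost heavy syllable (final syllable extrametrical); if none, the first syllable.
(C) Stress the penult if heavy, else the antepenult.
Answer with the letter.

C

Rule A → syllable 2 (observed: 4).
Rule B → syllable 1 (observed: 4).
Rule C → syllable 4 ✓.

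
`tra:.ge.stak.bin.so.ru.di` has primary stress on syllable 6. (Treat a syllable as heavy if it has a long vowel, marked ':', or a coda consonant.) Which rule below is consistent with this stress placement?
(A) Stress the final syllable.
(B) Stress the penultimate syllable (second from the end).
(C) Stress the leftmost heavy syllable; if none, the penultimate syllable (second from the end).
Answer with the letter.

Rule A → syllable 7 (observed: 6).
Rule B → syllable 6 ✓.
Rule C → syllable 1 (observed: 6).

B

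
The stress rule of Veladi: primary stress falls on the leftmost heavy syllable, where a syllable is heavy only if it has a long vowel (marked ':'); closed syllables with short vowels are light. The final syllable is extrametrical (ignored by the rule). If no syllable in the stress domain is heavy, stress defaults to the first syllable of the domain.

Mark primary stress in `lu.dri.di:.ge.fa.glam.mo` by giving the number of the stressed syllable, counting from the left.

The final syllable (7, mo) is extrametrical; the stress domain is syllables 1–6.
Weights: 1 lu L, 2 dri L, 3 di: H, 4 ge L, 5 fa L, 6 glam L.
Heavy syllables in the domain: 3. The leftmost is syllable 3 (di:).
Primary stress: syllable 3 → lu.dri.ˈdi:.ge.fa.glam.mo.

3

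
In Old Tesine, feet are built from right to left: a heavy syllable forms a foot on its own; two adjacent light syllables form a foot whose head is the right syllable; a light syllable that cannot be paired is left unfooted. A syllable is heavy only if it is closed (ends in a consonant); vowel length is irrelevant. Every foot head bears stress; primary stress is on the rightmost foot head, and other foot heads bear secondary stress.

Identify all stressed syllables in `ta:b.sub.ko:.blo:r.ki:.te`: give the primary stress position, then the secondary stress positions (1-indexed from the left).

Weights: 1 ta:b H, 2 sub H, 3 ko: L, 4 blo:r H, 5 ki: L, 6 te L.
Parse right to left (heavy = foot alone; LL = one foot; stranded L unfooted): (ˈta:b) (ˈsub) ko: (ˈblo:r) (ki:.ˈte).
Foot heads: 1, 2, 4, 6.
Primary stress on the rightmost head = syllable 6.
Secondary stress on 1, 2, 4: ˌta:b.ˌsub.ko:.ˌblo:r.ki:.ˈte.

primary 6, secondary 1, 2, 4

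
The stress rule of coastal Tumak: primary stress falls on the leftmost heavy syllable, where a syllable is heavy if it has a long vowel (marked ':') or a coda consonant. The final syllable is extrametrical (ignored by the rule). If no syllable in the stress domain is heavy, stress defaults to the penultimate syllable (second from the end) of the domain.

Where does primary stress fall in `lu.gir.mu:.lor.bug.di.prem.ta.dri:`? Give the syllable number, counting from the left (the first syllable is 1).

2

The final syllable (9, dri:) is extrametrical; the stress domain is syllables 1–8.
Weights: 1 lu L, 2 gir H, 3 mu: H, 4 lor H, 5 bug H, 6 di L, 7 prem H, 8 ta L.
Heavy syllables in the domain: 2, 3, 4, 5, 7. The leftmost is syllable 2 (gir).
Primary stress: syllable 2 → lu.ˈgir.mu:.lor.bug.di.prem.ta.dri:.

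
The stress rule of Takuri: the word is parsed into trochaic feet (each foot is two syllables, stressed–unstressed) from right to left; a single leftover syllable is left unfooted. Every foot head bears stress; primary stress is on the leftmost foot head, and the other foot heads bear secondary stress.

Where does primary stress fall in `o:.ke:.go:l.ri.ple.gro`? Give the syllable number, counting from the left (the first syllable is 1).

Parse right to left into trochaic (ˈσσ) feet: (ˈo:.ke:) (ˈgo:l.ri) (ˈple.gro).
Foot heads (stressed positions): 1, 3, 5.
End Rule Leftmost: primary stress on the leftmost head = syllable 1.
Primary stress: syllable 1 → ˈo:.ke:.go:l.ri.ple.gro.

1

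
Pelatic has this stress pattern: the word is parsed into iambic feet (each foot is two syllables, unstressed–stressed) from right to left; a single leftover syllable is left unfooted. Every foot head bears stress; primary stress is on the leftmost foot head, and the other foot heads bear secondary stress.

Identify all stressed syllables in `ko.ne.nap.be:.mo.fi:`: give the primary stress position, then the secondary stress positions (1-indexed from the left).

Parse right to left into iambic (σˈσ) feet: (ko.ˈne) (nap.ˈbe:) (mo.ˈfi:).
Foot heads (stressed positions): 2, 4, 6.
End Rule Leftmost: primary stress on the leftmost head = syllable 2.
Secondary stress on 4, 6: ko.ˈne.nap.ˌbe:.mo.ˌfi:.

primary 2, secondary 4, 6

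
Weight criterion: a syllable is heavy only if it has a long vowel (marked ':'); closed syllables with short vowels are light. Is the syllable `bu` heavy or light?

light

`bu`: short vowel, open (no coda). Short vowel → light.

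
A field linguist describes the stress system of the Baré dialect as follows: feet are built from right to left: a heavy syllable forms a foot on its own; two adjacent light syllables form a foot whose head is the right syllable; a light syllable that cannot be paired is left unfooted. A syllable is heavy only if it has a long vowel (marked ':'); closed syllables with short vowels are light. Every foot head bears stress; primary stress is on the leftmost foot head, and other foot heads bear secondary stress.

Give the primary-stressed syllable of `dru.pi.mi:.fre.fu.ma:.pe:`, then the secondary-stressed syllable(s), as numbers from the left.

Weights: 1 dru L, 2 pi L, 3 mi: H, 4 fre L, 5 fu L, 6 ma: H, 7 pe: H.
Parse right to left (heavy = foot alone; LL = one foot; stranded L unfooted): (dru.ˈpi) (ˈmi:) (fre.ˈfu) (ˈma:) (ˈpe:).
Foot heads: 2, 3, 5, 6, 7.
Primary stress on the leftmost head = syllable 2.
Secondary stress on 3, 5, 6, 7: dru.ˈpi.ˌmi:.fre.ˌfu.ˌma:.ˌpe:.

primary 2, secondary 3, 5, 6, 7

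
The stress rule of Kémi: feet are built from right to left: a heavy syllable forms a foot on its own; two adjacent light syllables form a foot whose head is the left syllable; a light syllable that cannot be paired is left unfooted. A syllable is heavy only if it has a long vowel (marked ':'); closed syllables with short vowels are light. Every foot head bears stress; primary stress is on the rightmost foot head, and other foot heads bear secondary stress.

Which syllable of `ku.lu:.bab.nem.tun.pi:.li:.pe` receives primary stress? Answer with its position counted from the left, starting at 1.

Weights: 1 ku L, 2 lu: H, 3 bab L, 4 nem L, 5 tun L, 6 pi: H, 7 li: H, 8 pe L.
Parse right to left (heavy = foot alone; LL = one foot; stranded L unfooted): ku (ˈlu:) bab (ˈnem.tun) (ˈpi:) (ˈli:) pe.
Foot heads: 2, 4, 6, 7.
Primary stress on the rightmost head = syllable 7.
Primary stress: syllable 7 → ku.lu:.bab.nem.tun.pi:.ˈli:.pe.

7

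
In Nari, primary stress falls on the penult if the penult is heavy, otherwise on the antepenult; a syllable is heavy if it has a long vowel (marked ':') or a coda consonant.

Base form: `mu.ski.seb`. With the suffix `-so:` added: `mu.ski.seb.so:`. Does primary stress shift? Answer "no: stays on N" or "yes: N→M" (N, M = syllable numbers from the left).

Base `mu.ski.seb` (3 syllables):
  Weights: 1 mu L, 2 ski L, 3 seb H.
  The penult (syllable 2, ski) is light, so stress falls on the antepenult (syllable 1, mu).
  → primary stress on syllable 1.
Suffixed `mu.ski.seb.so:` (4 syllables):
  Weights: 2 ski L, 3 seb H, 4 so: H.
  The penult (syllable 3, seb) is heavy, so it takes stress.
  → primary stress on syllable 3.

yes: 1→3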